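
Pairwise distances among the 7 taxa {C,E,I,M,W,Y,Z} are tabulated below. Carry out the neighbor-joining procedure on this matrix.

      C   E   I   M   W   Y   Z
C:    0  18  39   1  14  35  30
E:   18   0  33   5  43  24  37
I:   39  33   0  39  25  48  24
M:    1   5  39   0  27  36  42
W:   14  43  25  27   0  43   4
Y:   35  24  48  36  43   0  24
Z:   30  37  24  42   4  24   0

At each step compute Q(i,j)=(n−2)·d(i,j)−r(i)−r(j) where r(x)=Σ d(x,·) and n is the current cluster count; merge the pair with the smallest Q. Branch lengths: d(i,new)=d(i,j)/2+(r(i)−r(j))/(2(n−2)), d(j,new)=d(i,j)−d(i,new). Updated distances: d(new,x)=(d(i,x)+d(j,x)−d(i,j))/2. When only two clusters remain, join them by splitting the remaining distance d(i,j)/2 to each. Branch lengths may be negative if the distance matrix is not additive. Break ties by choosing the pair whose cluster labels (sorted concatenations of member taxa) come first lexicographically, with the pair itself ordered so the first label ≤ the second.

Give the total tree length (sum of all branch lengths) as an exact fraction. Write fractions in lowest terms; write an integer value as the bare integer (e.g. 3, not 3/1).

2345/32

step 1: merge (W,Z) at d=4, Q=-297; branch lengths W→3/2, Z→5/2; new cluster WZ
  updated: d(C,WZ)=20, d(E,WZ)=38, d(I,WZ)=45/2, d(M,WZ)=65/2, d(WZ,Y)=63/2
step 2: merge (I,WZ) at d=45/2, Q=-236; branch lengths I→127/8, WZ→53/8; new cluster IWZ
  updated: d(C,IWZ)=73/4, d(E,IWZ)=97/4, d(IWZ,M)=49/2, d(IWZ,Y)=57/2
step 3: merge (C,M) at d=1, Q=-543/4; branch lengths C→35/24, M→-11/24; new cluster CM
  updated: d(CM,E)=11, d(CM,IWZ)=167/8, d(CM,Y)=35
step 4: merge (CM,E) at d=11, Q=-833/8; branch lengths CM→237/32, E→115/32; new cluster CEM
  updated: d(CEM,IWZ)=273/16, d(CEM,Y)=24
step 5: merge (CEM,IWZ) at d=273/16, Q=-1113/16; branch lengths CEM→201/32, IWZ→345/32; new cluster CEIMWZ
  updated: d(CEIMWZ,Y)=567/32
step 6: merge (CEIMWZ,Y) at d=567/32; branch lengths CEIMWZ→567/64, Y→567/64; new cluster CEIMWYZ
final tree: ((((C:35/24,M:-11/24):237/32,E:115/32):201/32,(I:127/8,(W:3/2,Z:5/2):53/8):345/32):567/64,Y:567/64)
total length: 2345/32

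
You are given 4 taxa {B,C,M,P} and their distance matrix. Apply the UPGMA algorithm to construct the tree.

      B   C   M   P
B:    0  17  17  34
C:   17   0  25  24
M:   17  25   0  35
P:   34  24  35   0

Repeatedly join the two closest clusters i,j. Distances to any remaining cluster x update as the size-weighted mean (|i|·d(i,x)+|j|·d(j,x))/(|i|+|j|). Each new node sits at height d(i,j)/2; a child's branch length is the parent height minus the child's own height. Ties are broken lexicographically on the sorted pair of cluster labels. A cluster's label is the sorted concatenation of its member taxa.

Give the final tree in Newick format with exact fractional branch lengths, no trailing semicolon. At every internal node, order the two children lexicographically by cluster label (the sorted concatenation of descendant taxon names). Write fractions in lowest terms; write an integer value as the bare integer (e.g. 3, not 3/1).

(((B:17/2,C:17/2):2,M:21/2):5,P:31/2)

step 1: merge (B,C) at d=17; branch lengths B→17/2, C→17/2; new cluster BC
  updated: d(BC,M)=21, d(BC,P)=29
step 2: merge (BC,M) at d=21; branch lengths BC→2, M→21/2; new cluster BCM
  updated: d(BCM,P)=31
step 3: merge (BCM,P) at d=31; branch lengths BCM→5, P→31/2; new cluster BCMP
final tree: (((B:17/2,C:17/2):2,M:21/2):5,P:31/2)
total length: 50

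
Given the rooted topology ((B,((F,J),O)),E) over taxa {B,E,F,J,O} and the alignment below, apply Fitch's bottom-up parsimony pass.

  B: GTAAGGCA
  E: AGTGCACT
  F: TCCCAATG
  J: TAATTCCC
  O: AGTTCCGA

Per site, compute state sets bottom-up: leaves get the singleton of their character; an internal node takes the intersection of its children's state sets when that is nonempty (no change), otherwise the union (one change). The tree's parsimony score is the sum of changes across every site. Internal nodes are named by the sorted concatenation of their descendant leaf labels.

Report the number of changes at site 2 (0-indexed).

[col 0] FJ: children F:{T}, J:{T} ∩→ {T}; cost 0
[col 0] FJO: children FJ:{T}, O:{A} ∪→ {A,T}; cost 1
[col 0] BFJO: children B:{G}, FJO:{A,T} ∪→ {A,G,T}; cost 1
[col 0] BEFJO: children BFJO:{A,G,T}, E:{A} ∩→ {A}; cost 0
[col 1] FJ: children F:{C}, J:{A} ∪→ {A,C}; cost 1
[col 1] FJO: children FJ:{A,C}, O:{G} ∪→ {A,C,G}; cost 1
[col 1] BFJO: children B:{T}, FJO:{A,C,G} ∪→ {A,C,G,T}; cost 1
[col 1] BEFJO: children BFJO:{A,C,G,T}, E:{G} ∩→ {G}; cost 0
[col 2] FJ: children F:{C}, J:{A} ∪→ {A,C}; cost 1
[col 2] FJO: children FJ:{A,C}, O:{T} ∪→ {A,C,T}; cost 1
[col 2] BFJO: children B:{A}, FJO:{A,C,T} ∩→ {A}; cost 0
[col 2] BEFJO: children BFJO:{A}, E:{T} ∪→ {A,T}; cost 1
[col 3] FJ: children F:{C}, J:{T} ∪→ {C,T}; cost 1
[col 3] FJO: children FJ:{C,T}, O:{T} ∩→ {T}; cost 0
[col 3] BFJO: children B:{A}, FJO:{T} ∪→ {A,T}; cost 1
[col 3] BEFJO: children BFJO:{A,T}, E:{G} ∪→ {A,G,T}; cost 1
[col 4] FJ: children F:{A}, J:{T} ∪→ {A,T}; cost 1
[col 4] FJO: children FJ:{A,T}, O:{C} ∪→ {A,C,T}; cost 1
[col 4] BFJO: children B:{G}, FJO:{A,C,T} ∪→ {A,C,G,T}; cost 1
[col 4] BEFJO: children BFJO:{A,C,G,T}, E:{C} ∩→ {C}; cost 0
[col 5] FJ: children F:{A}, J:{C} ∪→ {A,C}; cost 1
[col 5] FJO: children FJ:{A,C}, O:{C} ∩→ {C}; cost 0
[col 5] BFJO: children B:{G}, FJO:{C} ∪→ {C,G}; cost 1
[col 5] BEFJO: children BFJO:{C,G}, E:{A} ∪→ {A,C,G}; cost 1
[col 6] FJ: children F:{T}, J:{C} ∪→ {C,T}; cost 1
[col 6] FJO: children FJ:{C,T}, O:{G} ∪→ {C,G,T}; cost 1
[col 6] BFJO: children B:{C}, FJO:{C,G,T} ∩→ {C}; cost 0
[col 6] BEFJO: children BFJO:{C}, E:{C} ∩→ {C}; cost 0
[col 7] FJ: children F:{G}, J:{C} ∪→ {C,G}; cost 1
[col 7] FJO: children FJ:{C,G}, O:{A} ∪→ {A,C,G}; cost 1
[col 7] BFJO: children B:{A}, FJO:{A,C,G} ∩→ {A}; cost 0
[col 7] BEFJO: children BFJO:{A}, E:{T} ∪→ {A,T}; cost 1
per-site changes: [2, 3, 3, 3, 3, 3, 2, 3]; total = 22

3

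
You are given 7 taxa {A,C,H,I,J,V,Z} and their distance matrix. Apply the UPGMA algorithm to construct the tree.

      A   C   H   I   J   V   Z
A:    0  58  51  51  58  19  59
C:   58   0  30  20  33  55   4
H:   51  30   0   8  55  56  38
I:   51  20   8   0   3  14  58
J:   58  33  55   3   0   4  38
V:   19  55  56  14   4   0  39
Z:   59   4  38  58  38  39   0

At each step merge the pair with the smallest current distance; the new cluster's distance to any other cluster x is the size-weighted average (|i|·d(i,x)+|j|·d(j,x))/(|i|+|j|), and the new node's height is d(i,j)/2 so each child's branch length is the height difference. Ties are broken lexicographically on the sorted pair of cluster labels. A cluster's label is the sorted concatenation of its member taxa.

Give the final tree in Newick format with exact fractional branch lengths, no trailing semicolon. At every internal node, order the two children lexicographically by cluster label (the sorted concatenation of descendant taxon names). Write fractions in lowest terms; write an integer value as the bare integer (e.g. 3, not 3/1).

(A:74/3,(((C:2,Z:2):15,H:17):28/9,((I:3/2,J:3/2):3,V:9/2):281/18):41/9)

1. join I+J (d=3) ⇒ IJ; edges |I|=3/2, |J|=3/2
  updated: d(A,IJ)=109/2, d(C,IJ)=53/2, d(H,IJ)=63/2, d(IJ,V)=9, d(IJ,Z)=48
2. join C+Z (d=4) ⇒ CZ; edges |C|=2, |Z|=2
  updated: d(A,CZ)=117/2, d(CZ,H)=34, d(CZ,IJ)=149/4, d(CZ,V)=47
3. join IJ+V (d=9) ⇒ IJV; edges |IJ|=3, |V|=9/2
  updated: d(A,IJV)=128/3, d(CZ,IJV)=81/2, d(H,IJV)=119/3
4. join CZ+H (d=34) ⇒ CHZ; edges |CZ|=15, |H|=17
  updated: d(A,CHZ)=56, d(CHZ,IJV)=362/9
5. join CHZ+IJV (d=362/9) ⇒ CHIJVZ; edges |CHZ|=28/9, |IJV|=281/18
  updated: d(A,CHIJVZ)=148/3
6. join A+CHIJVZ (d=148/3) ⇒ ACHIJVZ; edges |A|=74/3, |CHIJVZ|=41/9
final tree: (A:74/3,(((C:2,Z:2):15,H:17):28/9,((I:3/2,J:3/2):3,V:9/2):281/18):41/9)
total length: 850/9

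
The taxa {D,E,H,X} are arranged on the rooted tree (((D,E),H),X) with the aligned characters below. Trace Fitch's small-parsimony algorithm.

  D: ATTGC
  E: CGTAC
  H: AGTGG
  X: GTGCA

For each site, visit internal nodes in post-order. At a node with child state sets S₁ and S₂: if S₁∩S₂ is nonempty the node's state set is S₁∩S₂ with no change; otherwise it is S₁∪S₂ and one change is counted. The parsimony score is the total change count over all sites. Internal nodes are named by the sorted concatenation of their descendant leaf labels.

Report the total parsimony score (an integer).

DE@0: {A} ∪ {C} = {A,C} (union, +1)
DEH@0: {A,C} ∩ {A} = {A} (intersection, +0)
DEHX@0: {A} ∪ {G} = {A,G} (union, +1)
DE@1: {T} ∪ {G} = {G,T} (union, +1)
DEH@1: {G,T} ∩ {G} = {G} (intersection, +0)
DEHX@1: {G} ∪ {T} = {G,T} (union, +1)
DE@2: {T} ∩ {T} = {T} (intersection, +0)
DEH@2: {T} ∩ {T} = {T} (intersection, +0)
DEHX@2: {T} ∪ {G} = {G,T} (union, +1)
DE@3: {G} ∪ {A} = {A,G} (union, +1)
DEH@3: {A,G} ∩ {G} = {G} (intersection, +0)
DEHX@3: {G} ∪ {C} = {C,G} (union, +1)
DE@4: {C} ∩ {C} = {C} (intersection, +0)
DEH@4: {C} ∪ {G} = {C,G} (union, +1)
DEHX@4: {C,G} ∪ {A} = {A,C,G} (union, +1)
per-site changes: [2, 2, 1, 2, 2]; total = 9

9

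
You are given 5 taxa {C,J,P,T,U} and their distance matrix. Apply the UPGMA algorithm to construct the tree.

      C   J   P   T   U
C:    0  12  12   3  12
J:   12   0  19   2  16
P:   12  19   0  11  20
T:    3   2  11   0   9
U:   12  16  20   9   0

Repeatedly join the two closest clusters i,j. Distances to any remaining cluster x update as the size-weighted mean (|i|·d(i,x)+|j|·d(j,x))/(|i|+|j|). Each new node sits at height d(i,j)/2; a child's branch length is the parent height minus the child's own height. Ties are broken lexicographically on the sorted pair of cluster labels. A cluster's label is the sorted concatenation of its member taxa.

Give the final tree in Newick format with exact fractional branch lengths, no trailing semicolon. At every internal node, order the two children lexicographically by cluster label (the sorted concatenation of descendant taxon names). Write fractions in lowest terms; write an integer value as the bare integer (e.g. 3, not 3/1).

iteration 1: select J,T (d=2); attach at lengths (1, 1); label the merged cluster JT
  updated: d(C,JT)=15/2, d(JT,P)=15, d(JT,U)=25/2
iteration 2: select C,JT (d=15/2); attach at lengths (15/4, 11/4); label the merged cluster CJT
  updated: d(CJT,P)=14, d(CJT,U)=37/3
iteration 3: select CJT,U (d=37/3); attach at lengths (29/12, 37/6); label the merged cluster CJTU
  updated: d(CJTU,P)=31/2
iteration 4: select CJTU,P (d=31/2); attach at lengths (19/12, 31/4); label the merged cluster CJPTU
final tree: (((C:15/4,(J:1,T:1):11/4):29/12,U:37/6):19/12,P:31/4)
total length: 317/12

(((C:15/4,(J:1,T:1):11/4):29/12,U:37/6):19/12,P:31/4)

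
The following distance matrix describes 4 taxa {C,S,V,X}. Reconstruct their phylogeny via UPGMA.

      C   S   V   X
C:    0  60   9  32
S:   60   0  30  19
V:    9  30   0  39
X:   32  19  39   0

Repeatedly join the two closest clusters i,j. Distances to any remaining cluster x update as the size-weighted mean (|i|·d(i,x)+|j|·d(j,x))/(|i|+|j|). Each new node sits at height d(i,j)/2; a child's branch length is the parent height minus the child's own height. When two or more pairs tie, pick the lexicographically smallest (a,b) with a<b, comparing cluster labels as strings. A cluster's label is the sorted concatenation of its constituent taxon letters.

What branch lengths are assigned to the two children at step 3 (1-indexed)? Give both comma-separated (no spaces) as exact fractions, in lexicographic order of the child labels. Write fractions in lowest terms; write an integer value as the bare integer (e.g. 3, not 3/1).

125/8,85/8

iteration 1: select C,V (d=9); attach at lengths (9/2, 9/2); label the merged cluster CV
  updated: d(CV,S)=45, d(CV,X)=71/2
iteration 2: select S,X (d=19); attach at lengths (19/2, 19/2); label the merged cluster SX
  updated: d(CV,SX)=161/4
iteration 3: select CV,SX (d=161/4); attach at lengths (125/8, 85/8); label the merged cluster CSVX
final tree: ((C:9/2,V:9/2):125/8,(S:19/2,X:19/2):85/8)
total length: 217/4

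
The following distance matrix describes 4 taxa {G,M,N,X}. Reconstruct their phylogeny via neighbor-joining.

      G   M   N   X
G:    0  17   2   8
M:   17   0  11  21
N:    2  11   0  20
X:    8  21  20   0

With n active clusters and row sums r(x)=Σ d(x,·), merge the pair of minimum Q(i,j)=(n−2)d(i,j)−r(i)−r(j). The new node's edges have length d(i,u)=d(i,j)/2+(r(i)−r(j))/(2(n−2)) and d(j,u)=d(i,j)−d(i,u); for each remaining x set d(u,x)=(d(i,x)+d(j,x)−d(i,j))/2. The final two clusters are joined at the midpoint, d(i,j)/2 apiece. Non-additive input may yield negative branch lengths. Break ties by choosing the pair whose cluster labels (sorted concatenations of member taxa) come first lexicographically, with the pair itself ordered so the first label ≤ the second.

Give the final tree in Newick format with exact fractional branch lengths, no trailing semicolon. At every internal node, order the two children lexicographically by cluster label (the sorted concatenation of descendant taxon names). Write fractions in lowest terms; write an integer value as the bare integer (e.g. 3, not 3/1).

1. join G+X (d=8, Q=-60) ⇒ GX; edges |G|=-3/2, |X|=19/2
  updated: d(GX,M)=15, d(GX,N)=7
2. join GX+M (d=15, Q=-33) ⇒ GMX; edges |GX|=11/2, |M|=19/2
  updated: d(GMX,N)=3/2
3. join GMX+N (d=3/2) ⇒ GMNX; edges |GMX|=3/4, |N|=3/4
final tree: (((G:-3/2,X:19/2):11/2,M:19/2):3/4,N:3/4)
total length: 49/2

(((G:-3/2,X:19/2):11/2,M:19/2):3/4,N:3/4)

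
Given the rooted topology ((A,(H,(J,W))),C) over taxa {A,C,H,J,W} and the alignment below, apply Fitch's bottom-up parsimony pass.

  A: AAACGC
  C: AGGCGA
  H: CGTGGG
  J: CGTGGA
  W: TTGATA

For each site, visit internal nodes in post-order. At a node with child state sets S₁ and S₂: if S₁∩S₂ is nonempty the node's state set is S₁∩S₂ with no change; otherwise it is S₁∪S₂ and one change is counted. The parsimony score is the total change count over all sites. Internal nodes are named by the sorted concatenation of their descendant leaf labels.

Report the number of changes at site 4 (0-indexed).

JW@0: {C} ∪ {T} = {C,T} (union, +1)
HJW@0: {C} ∩ {C,T} = {C} (intersection, +0)
AHJW@0: {A} ∪ {C} = {A,C} (union, +1)
ACHJW@0: {A,C} ∩ {A} = {A} (intersection, +0)
JW@1: {G} ∪ {T} = {G,T} (union, +1)
HJW@1: {G} ∩ {G,T} = {G} (intersection, +0)
AHJW@1: {A} ∪ {G} = {A,G} (union, +1)
ACHJW@1: {A,G} ∩ {G} = {G} (intersection, +0)
JW@2: {T} ∪ {G} = {G,T} (union, +1)
HJW@2: {T} ∩ {G,T} = {T} (intersection, +0)
AHJW@2: {A} ∪ {T} = {A,T} (union, +1)
ACHJW@2: {A,T} ∪ {G} = {A,G,T} (union, +1)
JW@3: {G} ∪ {A} = {A,G} (union, +1)
HJW@3: {G} ∩ {A,G} = {G} (intersection, +0)
AHJW@3: {C} ∪ {G} = {C,G} (union, +1)
ACHJW@3: {C,G} ∩ {C} = {C} (intersection, +0)
JW@4: {G} ∪ {T} = {G,T} (union, +1)
HJW@4: {G} ∩ {G,T} = {G} (intersection, +0)
AHJW@4: {G} ∩ {G} = {G} (intersection, +0)
ACHJW@4: {G} ∩ {G} = {G} (intersection, +0)
JW@5: {A} ∩ {A} = {A} (intersection, +0)
HJW@5: {G} ∪ {A} = {A,G} (union, +1)
AHJW@5: {C} ∪ {A,G} = {A,C,G} (union, +1)
ACHJW@5: {A,C,G} ∩ {A} = {A} (intersection, +0)
per-site changes: [2, 2, 3, 2, 1, 2]; total = 12

1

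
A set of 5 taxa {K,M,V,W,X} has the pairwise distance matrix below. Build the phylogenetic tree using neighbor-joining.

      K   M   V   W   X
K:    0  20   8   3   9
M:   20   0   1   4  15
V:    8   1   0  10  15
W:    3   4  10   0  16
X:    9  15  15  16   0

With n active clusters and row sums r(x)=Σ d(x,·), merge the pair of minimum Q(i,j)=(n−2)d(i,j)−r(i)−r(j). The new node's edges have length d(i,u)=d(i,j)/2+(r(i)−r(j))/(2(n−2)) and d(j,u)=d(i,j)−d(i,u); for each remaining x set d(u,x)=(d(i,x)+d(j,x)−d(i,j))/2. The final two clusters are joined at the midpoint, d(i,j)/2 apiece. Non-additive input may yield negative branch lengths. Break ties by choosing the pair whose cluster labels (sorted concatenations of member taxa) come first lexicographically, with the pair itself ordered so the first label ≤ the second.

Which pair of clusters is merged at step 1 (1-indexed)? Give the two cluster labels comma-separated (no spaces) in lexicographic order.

iteration 1: select M,V (d=1, Q=-71); attach at lengths (3/2, -1/2); label the merged cluster MV
  updated: d(K,MV)=27/2, d(MV,W)=13/2, d(MV,X)=29/2
iteration 2: select K,X (d=9, Q=-47); attach at lengths (1, 8); label the merged cluster KX
  updated: d(KX,MV)=19/2, d(KX,W)=5
iteration 3: select KX,MV (d=19/2, Q=-21); attach at lengths (4, 11/2); label the merged cluster KMVX
  updated: d(KMVX,W)=1
iteration 4: select KMVX,W (d=1); attach at lengths (1/2, 1/2); label the merged cluster KMVWX
final tree: (((K:1,X:8):4,(M:3/2,V:-1/2):11/2):1/2,W:1/2)
total length: 41/2

M,V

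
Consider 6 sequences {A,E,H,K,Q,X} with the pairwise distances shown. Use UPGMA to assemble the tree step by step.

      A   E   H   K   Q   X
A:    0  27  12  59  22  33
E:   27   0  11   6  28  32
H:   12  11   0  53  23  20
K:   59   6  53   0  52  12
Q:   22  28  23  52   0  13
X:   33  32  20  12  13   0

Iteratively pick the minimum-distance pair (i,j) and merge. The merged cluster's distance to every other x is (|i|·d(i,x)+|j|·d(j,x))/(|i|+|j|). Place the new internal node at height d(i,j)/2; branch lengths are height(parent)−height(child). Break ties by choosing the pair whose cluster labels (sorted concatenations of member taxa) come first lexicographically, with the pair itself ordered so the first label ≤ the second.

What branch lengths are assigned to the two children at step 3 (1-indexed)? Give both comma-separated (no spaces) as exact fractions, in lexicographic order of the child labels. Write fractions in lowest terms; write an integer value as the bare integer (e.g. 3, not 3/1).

1. join E+K (d=6) ⇒ EK; edges |E|=3, |K|=3
  updated: d(A,EK)=43, d(EK,H)=32, d(EK,Q)=40, d(EK,X)=22
2. join A+H (d=12) ⇒ AH; edges |A|=6, |H|=6
  updated: d(AH,EK)=75/2, d(AH,Q)=45/2, d(AH,X)=53/2
3. join Q+X (d=13) ⇒ QX; edges |Q|=13/2, |X|=13/2
  updated: d(AH,QX)=49/2, d(EK,QX)=31
4. join AH+QX (d=49/2) ⇒ AHQX; edges |AH|=25/4, |QX|=23/4
  updated: d(AHQX,EK)=137/4
5. join AHQX+EK (d=137/4) ⇒ AEHKQX; edges |AHQX|=39/8, |EK|=113/8
final tree: (((A:6,H:6):25/4,(Q:13/2,X:13/2):23/4):39/8,(E:3,K:3):113/8)
total length: 62

13/2,13/2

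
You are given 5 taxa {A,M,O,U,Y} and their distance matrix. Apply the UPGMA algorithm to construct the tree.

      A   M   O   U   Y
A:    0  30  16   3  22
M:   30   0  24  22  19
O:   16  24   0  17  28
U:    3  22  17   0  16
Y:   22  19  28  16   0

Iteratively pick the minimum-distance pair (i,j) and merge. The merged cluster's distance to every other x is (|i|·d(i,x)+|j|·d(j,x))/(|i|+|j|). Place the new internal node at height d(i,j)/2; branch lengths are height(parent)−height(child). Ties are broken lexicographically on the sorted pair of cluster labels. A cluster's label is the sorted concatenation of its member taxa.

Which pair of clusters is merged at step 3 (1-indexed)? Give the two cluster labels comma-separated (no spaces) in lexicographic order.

M,Y

iteration 1: select A,U (d=3); attach at lengths (3/2, 3/2); label the merged cluster AU
  updated: d(AU,M)=26, d(AU,O)=33/2, d(AU,Y)=19
iteration 2: select AU,O (d=33/2); attach at lengths (27/4, 33/4); label the merged cluster AOU
  updated: d(AOU,M)=76/3, d(AOU,Y)=22
iteration 3: select M,Y (d=19); attach at lengths (19/2, 19/2); label the merged cluster MY
  updated: d(AOU,MY)=71/3
iteration 4: select AOU,MY (d=71/3); attach at lengths (43/12, 7/3); label the merged cluster AMOUY
final tree: (((A:3/2,U:3/2):27/4,O:33/4):43/12,(M:19/2,Y:19/2):7/3)
total length: 515/12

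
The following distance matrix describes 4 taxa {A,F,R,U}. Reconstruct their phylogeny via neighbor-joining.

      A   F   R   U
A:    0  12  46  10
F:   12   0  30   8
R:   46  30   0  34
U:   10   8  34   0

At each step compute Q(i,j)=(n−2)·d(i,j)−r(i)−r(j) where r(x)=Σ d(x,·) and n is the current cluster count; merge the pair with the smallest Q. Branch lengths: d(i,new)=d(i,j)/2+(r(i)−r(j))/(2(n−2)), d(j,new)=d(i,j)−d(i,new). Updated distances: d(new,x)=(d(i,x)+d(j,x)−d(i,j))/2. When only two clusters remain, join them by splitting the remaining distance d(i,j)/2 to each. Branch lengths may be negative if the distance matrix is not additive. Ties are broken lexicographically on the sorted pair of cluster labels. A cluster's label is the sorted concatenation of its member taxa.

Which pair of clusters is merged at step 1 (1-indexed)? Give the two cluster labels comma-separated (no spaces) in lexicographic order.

step 1: merge (A,U) at d=10, Q=-100; branch lengths A→9, U→1; new cluster AU
  updated: d(AU,F)=5, d(AU,R)=35
step 2: merge (AU,F) at d=5, Q=-70; branch lengths AU→5, F→0; new cluster AFU
  updated: d(AFU,R)=30
step 3: merge (AFU,R) at d=30; branch lengths AFU→15, R→15; new cluster AFRU
final tree: (((A:9,U:1):5,F:0):15,R:15)
total length: 45

A,U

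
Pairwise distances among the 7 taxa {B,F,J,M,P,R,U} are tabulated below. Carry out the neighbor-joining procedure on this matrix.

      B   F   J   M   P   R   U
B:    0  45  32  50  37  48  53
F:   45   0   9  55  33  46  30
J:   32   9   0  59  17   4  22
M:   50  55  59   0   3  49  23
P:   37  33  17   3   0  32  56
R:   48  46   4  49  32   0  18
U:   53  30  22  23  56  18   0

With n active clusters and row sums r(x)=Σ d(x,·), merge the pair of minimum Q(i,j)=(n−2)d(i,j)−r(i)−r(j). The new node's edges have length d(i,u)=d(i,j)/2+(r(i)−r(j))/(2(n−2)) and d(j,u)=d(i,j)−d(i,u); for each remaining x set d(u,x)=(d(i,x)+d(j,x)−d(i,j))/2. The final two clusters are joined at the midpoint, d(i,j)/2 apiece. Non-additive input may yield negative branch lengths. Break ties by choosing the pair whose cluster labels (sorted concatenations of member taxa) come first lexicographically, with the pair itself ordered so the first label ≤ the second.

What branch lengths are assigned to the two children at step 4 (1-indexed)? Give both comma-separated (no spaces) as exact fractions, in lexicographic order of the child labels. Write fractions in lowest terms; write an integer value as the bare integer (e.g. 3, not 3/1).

1. join M+P (d=3, Q=-402) ⇒ MP; edges |M|=38/5, |P|=-23/5
  updated: d(B,MP)=42, d(F,MP)=85/2, d(J,MP)=73/2, d(MP,R)=39, d(MP,U)=38
2. join B+MP (d=42, Q=-250) ⇒ BMP; edges |B|=95/4, |MP|=73/4
  updated: d(BMP,F)=91/4, d(BMP,J)=53/4, d(BMP,R)=45/2, d(BMP,U)=49/2
3. join R+U (d=18, Q=-131) ⇒ RU; edges |R|=25/3, |U|=29/3
  updated: d(BMP,RU)=29/2, d(F,RU)=29, d(J,RU)=4
4. join BMP+RU (d=29/2, Q=-69) ⇒ BMPRU; edges |BMP|=8, |RU|=13/2
  updated: d(BMPRU,F)=149/8, d(BMPRU,J)=11/8
5. join BMPRU+F (d=149/8, Q=-29) ⇒ BFMPRU; edges |BMPRU|=11/2, |F|=105/8
  updated: d(BFMPRU,J)=-33/8
6. join BFMPRU+J (d=-33/8) ⇒ BFJMPRU; edges |BFMPRU|=-33/16, |J|=-33/16
final tree: ((((B:95/4,(M:38/5,P:-23/5):73/4):8,(R:25/3,U:29/3):13/2):11/2,F:105/8):-33/16,J:-33/16)
total length: 92

8,13/2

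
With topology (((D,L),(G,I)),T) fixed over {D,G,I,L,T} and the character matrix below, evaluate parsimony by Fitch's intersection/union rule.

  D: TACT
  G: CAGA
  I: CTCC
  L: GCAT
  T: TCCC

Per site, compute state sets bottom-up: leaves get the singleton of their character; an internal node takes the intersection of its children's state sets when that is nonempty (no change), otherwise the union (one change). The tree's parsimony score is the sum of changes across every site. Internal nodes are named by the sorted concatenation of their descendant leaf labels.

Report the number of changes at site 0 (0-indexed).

2

[col 0] DL: children D:{T}, L:{G} ∪→ {G,T}; cost 1
[col 0] GI: children G:{C}, I:{C} ∩→ {C}; cost 0
[col 0] DGIL: children DL:{G,T}, GI:{C} ∪→ {C,G,T}; cost 1
[col 0] DGILT: children DGIL:{C,G,T}, T:{T} ∩→ {T}; cost 0
[col 1] DL: children D:{A}, L:{C} ∪→ {A,C}; cost 1
[col 1] GI: children G:{A}, I:{T} ∪→ {A,T}; cost 1
[col 1] DGIL: children DL:{A,C}, GI:{A,T} ∩→ {A}; cost 0
[col 1] DGILT: children DGIL:{A}, T:{C} ∪→ {A,C}; cost 1
[col 2] DL: children D:{C}, L:{A} ∪→ {A,C}; cost 1
[col 2] GI: children G:{G}, I:{C} ∪→ {C,G}; cost 1
[col 2] DGIL: children DL:{A,C}, GI:{C,G} ∩→ {C}; cost 0
[col 2] DGILT: children DGIL:{C}, T:{C} ∩→ {C}; cost 0
[col 3] DL: children D:{T}, L:{T} ∩→ {T}; cost 0
[col 3] GI: children G:{A}, I:{C} ∪→ {A,C}; cost 1
[col 3] DGIL: children DL:{T}, GI:{A,C} ∪→ {A,C,T}; cost 1
[col 3] DGILT: children DGIL:{A,C,T}, T:{C} ∩→ {C}; cost 0
per-site changes: [2, 3, 2, 2]; total = 9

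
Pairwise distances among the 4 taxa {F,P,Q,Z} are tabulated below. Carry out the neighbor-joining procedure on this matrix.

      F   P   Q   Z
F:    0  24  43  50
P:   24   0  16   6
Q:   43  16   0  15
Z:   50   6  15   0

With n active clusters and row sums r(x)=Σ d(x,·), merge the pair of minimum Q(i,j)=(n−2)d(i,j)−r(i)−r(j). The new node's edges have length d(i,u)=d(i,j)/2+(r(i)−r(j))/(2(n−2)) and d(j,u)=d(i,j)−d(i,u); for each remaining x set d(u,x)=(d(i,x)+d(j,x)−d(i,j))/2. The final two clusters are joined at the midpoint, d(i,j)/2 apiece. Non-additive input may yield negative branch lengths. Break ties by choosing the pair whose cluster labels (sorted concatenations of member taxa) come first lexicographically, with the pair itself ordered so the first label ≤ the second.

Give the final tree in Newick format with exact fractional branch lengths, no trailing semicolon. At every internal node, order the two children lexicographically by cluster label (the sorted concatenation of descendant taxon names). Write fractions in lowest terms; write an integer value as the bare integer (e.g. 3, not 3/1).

step 1: merge (F,P) at d=24, Q=-115; branch lengths F→119/4, P→-23/4; new cluster FP
  updated: d(FP,Q)=35/2, d(FP,Z)=16
step 2: merge (FP,Q) at d=35/2, Q=-97/2; branch lengths FP→37/4, Q→33/4; new cluster FPQ
  updated: d(FPQ,Z)=27/4
step 3: merge (FPQ,Z) at d=27/4; branch lengths FPQ→27/8, Z→27/8; new cluster FPQZ
final tree: (((F:119/4,P:-23/4):37/4,Q:33/4):27/8,Z:27/8)
total length: 193/4

(((F:119/4,P:-23/4):37/4,Q:33/4):27/8,Z:27/8)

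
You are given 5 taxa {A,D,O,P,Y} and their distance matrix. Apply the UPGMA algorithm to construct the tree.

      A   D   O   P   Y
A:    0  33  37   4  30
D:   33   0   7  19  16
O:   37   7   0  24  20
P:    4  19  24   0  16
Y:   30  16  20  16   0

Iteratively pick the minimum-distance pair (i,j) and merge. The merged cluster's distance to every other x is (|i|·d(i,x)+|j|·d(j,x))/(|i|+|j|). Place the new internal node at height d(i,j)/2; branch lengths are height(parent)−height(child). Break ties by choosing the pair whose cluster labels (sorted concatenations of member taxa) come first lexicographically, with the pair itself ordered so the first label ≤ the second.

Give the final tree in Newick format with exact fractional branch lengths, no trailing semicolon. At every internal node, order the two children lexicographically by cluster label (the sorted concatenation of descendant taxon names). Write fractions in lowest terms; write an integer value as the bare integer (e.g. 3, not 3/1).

((A:2,P:2):45/4,((D:7/2,O:7/2):11/2,Y:9):17/4)

iteration 1: select A,P (d=4); attach at lengths (2, 2); label the merged cluster AP
  updated: d(AP,D)=26, d(AP,O)=61/2, d(AP,Y)=23
iteration 2: select D,O (d=7); attach at lengths (7/2, 7/2); label the merged cluster DO
  updated: d(AP,DO)=113/4, d(DO,Y)=18
iteration 3: select DO,Y (d=18); attach at lengths (11/2, 9); label the merged cluster DOY
  updated: d(AP,DOY)=53/2
iteration 4: select AP,DOY (d=53/2); attach at lengths (45/4, 17/4); label the merged cluster ADOPY
final tree: ((A:2,P:2):45/4,((D:7/2,O:7/2):11/2,Y:9):17/4)
total length: 41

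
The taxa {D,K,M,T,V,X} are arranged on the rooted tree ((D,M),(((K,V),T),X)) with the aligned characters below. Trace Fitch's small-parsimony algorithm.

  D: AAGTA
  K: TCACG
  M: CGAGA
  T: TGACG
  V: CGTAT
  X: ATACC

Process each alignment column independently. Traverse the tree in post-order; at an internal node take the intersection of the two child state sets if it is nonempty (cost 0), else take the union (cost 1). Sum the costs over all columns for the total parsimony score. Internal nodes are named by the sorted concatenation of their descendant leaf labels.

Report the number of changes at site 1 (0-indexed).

[col 0] DM: children D:{A}, M:{C} ∪→ {A,C}; cost 1
[col 0] KV: children K:{T}, V:{C} ∪→ {C,T}; cost 1
[col 0] KTV: children KV:{C,T}, T:{T} ∩→ {T}; cost 0
[col 0] KTVX: children KTV:{T}, X:{A} ∪→ {A,T}; cost 1
[col 0] DKMTVX: children DM:{A,C}, KTVX:{A,T} ∩→ {A}; cost 0
[col 1] DM: children D:{A}, M:{G} ∪→ {A,G}; cost 1
[col 1] KV: children K:{C}, V:{G} ∪→ {C,G}; cost 1
[col 1] KTV: children KV:{C,G}, T:{G} ∩→ {G}; cost 0
[col 1] KTVX: children KTV:{G}, X:{T} ∪→ {G,T}; cost 1
[col 1] DKMTVX: children DM:{A,G}, KTVX:{G,T} ∩→ {G}; cost 0
[col 2] DM: children D:{G}, M:{A} ∪→ {A,G}; cost 1
[col 2] KV: children K:{A}, V:{T} ∪→ {A,T}; cost 1
[col 2] KTV: children KV:{A,T}, T:{A} ∩→ {A}; cost 0
[col 2] KTVX: children KTV:{A}, X:{A} ∩→ {A}; cost 0
[col 2] DKMTVX: children DM:{A,G}, KTVX:{A} ∩→ {A}; cost 0
[col 3] DM: children D:{T}, M:{G} ∪→ {G,T}; cost 1
[col 3] KV: children K:{C}, V:{A} ∪→ {A,C}; cost 1
[col 3] KTV: children KV:{A,C}, T:{C} ∩→ {C}; cost 0
[col 3] KTVX: children KTV:{C}, X:{C} ∩→ {C}; cost 0
[col 3] DKMTVX: children DM:{G,T}, KTVX:{C} ∪→ {C,G,T}; cost 1
[col 4] DM: children D:{A}, M:{A} ∩→ {A}; cost 0
[col 4] KV: children K:{G}, V:{T} ∪→ {G,T}; cost 1
[col 4] KTV: children KV:{G,T}, T:{G} ∩→ {G}; cost 0
[col 4] KTVX: children KTV:{G}, X:{C} ∪→ {C,G}; cost 1
[col 4] DKMTVX: children DM:{A}, KTVX:{C,G} ∪→ {A,C,G}; cost 1
per-site changes: [3, 3, 2, 3, 3]; total = 14

3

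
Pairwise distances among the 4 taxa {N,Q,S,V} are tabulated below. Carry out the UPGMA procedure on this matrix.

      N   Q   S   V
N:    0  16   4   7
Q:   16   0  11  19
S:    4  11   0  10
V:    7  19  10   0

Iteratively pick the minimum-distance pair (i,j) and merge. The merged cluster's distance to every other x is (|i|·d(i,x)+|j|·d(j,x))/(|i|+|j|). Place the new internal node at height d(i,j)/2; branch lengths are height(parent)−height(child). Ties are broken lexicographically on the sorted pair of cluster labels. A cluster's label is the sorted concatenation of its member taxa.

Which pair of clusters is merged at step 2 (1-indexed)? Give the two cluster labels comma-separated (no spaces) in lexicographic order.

iteration 1: select N,S (d=4); attach at lengths (2, 2); label the merged cluster NS
  updated: d(NS,Q)=27/2, d(NS,V)=17/2
iteration 2: select NS,V (d=17/2); attach at lengths (9/4, 17/4); label the merged cluster NSV
  updated: d(NSV,Q)=46/3
iteration 3: select NSV,Q (d=46/3); attach at lengths (41/12, 23/3); label the merged cluster NQSV
final tree: (((N:2,S:2):9/4,V:17/4):41/12,Q:23/3)
total length: 259/12

NS,V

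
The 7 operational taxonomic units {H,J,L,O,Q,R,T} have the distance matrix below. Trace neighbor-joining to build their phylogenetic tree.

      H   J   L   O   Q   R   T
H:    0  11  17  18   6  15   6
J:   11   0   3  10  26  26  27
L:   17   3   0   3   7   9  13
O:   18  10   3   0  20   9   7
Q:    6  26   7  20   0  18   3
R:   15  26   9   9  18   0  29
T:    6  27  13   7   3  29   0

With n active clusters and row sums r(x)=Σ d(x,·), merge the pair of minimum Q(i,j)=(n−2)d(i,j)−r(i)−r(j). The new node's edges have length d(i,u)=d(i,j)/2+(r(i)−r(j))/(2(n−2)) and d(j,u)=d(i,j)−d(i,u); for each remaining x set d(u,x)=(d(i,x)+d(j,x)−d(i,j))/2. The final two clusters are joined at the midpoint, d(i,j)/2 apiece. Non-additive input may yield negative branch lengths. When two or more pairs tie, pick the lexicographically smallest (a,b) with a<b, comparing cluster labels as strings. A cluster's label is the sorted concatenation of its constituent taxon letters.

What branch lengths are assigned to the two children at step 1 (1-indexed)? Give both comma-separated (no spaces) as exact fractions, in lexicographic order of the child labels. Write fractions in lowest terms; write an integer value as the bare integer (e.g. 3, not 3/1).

iteration 1: select Q,T (d=3, Q=-150); attach at lengths (1, 2); label the merged cluster QT
  updated: d(H,QT)=9/2, d(J,QT)=25, d(L,QT)=17/2, d(O,QT)=12, d(QT,R)=22
iteration 2: select H,QT (d=9/2, Q=-239/2); attach at lengths (23/16, 49/16); label the merged cluster HQT
  updated: d(HQT,J)=63/4, d(HQT,L)=21/2, d(HQT,O)=51/4, d(HQT,R)=65/4
iteration 3: select J,L (d=3, Q=-285/4); attach at lengths (51/8, -27/8); label the merged cluster JL
  updated: d(HQT,JL)=93/8, d(JL,O)=5, d(JL,R)=16
iteration 4: select HQT,JL (d=93/8, Q=-50); attach at lengths (125/16, 61/16); label the merged cluster HJLQT
  updated: d(HJLQT,O)=49/16, d(HJLQT,R)=165/16
iteration 5: select HJLQT,O (d=49/16, Q=-179/8); attach at lengths (35/16, 7/8); label the merged cluster HJLOQT
  updated: d(HJLOQT,R)=65/8
iteration 6: select HJLOQT,R (d=65/8); attach at lengths (65/16, 65/16); label the merged cluster HJLOQRT
final tree: ((((H:23/16,(Q:1,T:2):49/16):125/16,(J:51/8,L:-27/8):61/16):35/16,O:7/8):65/16,R:65/16)
total length: 533/16

1,2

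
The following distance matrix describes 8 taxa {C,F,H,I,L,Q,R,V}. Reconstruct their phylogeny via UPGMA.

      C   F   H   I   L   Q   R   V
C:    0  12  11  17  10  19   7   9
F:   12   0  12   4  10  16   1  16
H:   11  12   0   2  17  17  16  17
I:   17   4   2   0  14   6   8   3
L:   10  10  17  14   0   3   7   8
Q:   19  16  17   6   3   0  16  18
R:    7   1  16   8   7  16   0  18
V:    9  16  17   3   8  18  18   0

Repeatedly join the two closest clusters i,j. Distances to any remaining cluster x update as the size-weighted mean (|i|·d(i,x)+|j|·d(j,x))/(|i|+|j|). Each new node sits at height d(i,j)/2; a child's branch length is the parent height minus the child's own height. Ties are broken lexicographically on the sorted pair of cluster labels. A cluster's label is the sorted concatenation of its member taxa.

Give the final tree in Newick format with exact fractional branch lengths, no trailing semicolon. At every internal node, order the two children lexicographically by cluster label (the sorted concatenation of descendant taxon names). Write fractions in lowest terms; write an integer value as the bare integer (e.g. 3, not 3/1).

iteration 1: select F,R (d=1); attach at lengths (1/2, 1/2); label the merged cluster FR
  updated: d(C,FR)=19/2, d(FR,H)=14, d(FR,I)=6, d(FR,L)=17/2, d(FR,Q)=16, d(FR,V)=17
iteration 2: select H,I (d=2); attach at lengths (1, 1); label the merged cluster HI
  updated: d(C,HI)=14, d(FR,HI)=10, d(HI,L)=31/2, d(HI,Q)=23/2, d(HI,V)=10
iteration 3: select L,Q (d=3); attach at lengths (3/2, 3/2); label the merged cluster LQ
  updated: d(C,LQ)=29/2, d(FR,LQ)=49/4, d(HI,LQ)=27/2, d(LQ,V)=13
iteration 4: select C,V (d=9); attach at lengths (9/2, 9/2); label the merged cluster CV
  updated: d(CV,FR)=53/4, d(CV,HI)=12, d(CV,LQ)=55/4
iteration 5: select FR,HI (d=10); attach at lengths (9/2, 4); label the merged cluster FHIR
  updated: d(CV,FHIR)=101/8, d(FHIR,LQ)=103/8
iteration 6: select CV,FHIR (d=101/8); attach at lengths (29/16, 21/16); label the merged cluster CFHIRV
  updated: d(CFHIRV,LQ)=79/6
iteration 7: select CFHIRV,LQ (d=79/6); attach at lengths (13/48, 61/12); label the merged cluster CFHILQRV
final tree: (((C:9/2,V:9/2):29/16,((F:1/2,R:1/2):9/2,(H:1,I:1):4):21/16):13/48,(L:3/2,Q:3/2):61/12)
total length: 1535/48

(((C:9/2,V:9/2):29/16,((F:1/2,R:1/2):9/2,(H:1,I:1):4):21/16):13/48,(L:3/2,Q:3/2):61/12)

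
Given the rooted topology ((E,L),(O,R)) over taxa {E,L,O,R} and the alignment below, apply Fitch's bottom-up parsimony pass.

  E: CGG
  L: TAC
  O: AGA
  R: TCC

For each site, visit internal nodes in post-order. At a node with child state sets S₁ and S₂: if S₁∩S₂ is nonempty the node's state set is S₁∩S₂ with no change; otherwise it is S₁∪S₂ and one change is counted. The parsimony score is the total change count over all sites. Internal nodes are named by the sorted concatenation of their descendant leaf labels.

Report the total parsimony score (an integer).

6

[col 0] EL: children E:{C}, L:{T} ∪→ {C,T}; cost 1
[col 0] OR: children O:{A}, R:{T} ∪→ {A,T}; cost 1
[col 0] ELOR: children EL:{C,T}, OR:{A,T} ∩→ {T}; cost 0
[col 1] EL: children E:{G}, L:{A} ∪→ {A,G}; cost 1
[col 1] OR: children O:{G}, R:{C} ∪→ {C,G}; cost 1
[col 1] ELOR: children EL:{A,G}, OR:{C,G} ∩→ {G}; cost 0
[col 2] EL: children E:{G}, L:{C} ∪→ {C,G}; cost 1
[col 2] OR: children O:{A}, R:{C} ∪→ {A,C}; cost 1
[col 2] ELOR: children EL:{C,G}, OR:{A,C} ∩→ {C}; cost 0
per-site changes: [2, 2, 2]; total = 6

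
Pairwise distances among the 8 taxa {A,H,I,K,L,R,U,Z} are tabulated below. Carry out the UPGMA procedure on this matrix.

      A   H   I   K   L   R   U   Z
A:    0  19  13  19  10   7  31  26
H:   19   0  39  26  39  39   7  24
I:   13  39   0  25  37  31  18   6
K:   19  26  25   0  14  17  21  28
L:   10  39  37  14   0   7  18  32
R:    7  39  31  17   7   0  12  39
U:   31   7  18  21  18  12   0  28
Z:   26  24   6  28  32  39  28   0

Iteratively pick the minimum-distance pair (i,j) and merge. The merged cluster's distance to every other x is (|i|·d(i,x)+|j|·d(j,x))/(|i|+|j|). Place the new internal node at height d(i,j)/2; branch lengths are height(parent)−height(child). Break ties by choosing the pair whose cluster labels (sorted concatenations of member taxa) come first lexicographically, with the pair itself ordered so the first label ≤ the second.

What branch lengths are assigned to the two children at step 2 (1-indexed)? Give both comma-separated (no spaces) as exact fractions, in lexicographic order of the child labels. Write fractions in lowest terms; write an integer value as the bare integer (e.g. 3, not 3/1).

7/2,7/2

iteration 1: select I,Z (d=6); attach at lengths (3, 3); label the merged cluster IZ
  updated: d(A,IZ)=39/2, d(H,IZ)=63/2, d(IZ,K)=53/2, d(IZ,L)=69/2, d(IZ,R)=35, d(IZ,U)=23
iteration 2: select A,R (d=7); attach at lengths (7/2, 7/2); label the merged cluster AR
  updated: d(AR,H)=29, d(AR,IZ)=109/4, d(AR,K)=18, d(AR,L)=17/2, d(AR,U)=43/2
iteration 3: select H,U (d=7); attach at lengths (7/2, 7/2); label the merged cluster HU
  updated: d(AR,HU)=101/4, d(HU,IZ)=109/4, d(HU,K)=47/2, d(HU,L)=57/2
iteration 4: select AR,L (d=17/2); attach at lengths (3/4, 17/4); label the merged cluster ALR
  updated: d(ALR,HU)=79/3, d(ALR,IZ)=89/3, d(ALR,K)=50/3
iteration 5: select ALR,K (d=50/3); attach at lengths (49/12, 25/3); label the merged cluster AKLR
  updated: d(AKLR,HU)=205/8, d(AKLR,IZ)=231/8
iteration 6: select AKLR,HU (d=205/8); attach at lengths (215/48, 149/16); label the merged cluster AHKLRU
  updated: d(AHKLRU,IZ)=85/3
iteration 7: select AHKLRU,IZ (d=85/3); attach at lengths (65/48, 67/6); label the merged cluster AHIKLRUZ
final tree: (((((A:7/2,R:7/2):3/4,L:17/4):49/12,K:25/3):215/48,(H:7/2,U:7/2):149/16):65/48,(I:3,Z:3):67/6)
total length: 3059/48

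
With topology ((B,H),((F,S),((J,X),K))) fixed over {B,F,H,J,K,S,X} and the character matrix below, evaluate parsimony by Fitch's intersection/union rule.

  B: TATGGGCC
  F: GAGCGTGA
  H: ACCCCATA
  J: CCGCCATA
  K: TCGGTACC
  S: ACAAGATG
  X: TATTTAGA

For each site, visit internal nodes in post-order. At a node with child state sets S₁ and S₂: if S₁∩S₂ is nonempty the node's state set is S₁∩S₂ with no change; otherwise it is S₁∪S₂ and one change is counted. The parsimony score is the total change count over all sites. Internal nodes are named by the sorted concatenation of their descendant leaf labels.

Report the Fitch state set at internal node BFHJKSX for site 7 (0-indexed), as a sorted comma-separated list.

BH@0: {T} ∪ {A} = {A,T} (union, +1)
FS@0: {G} ∪ {A} = {A,G} (union, +1)
JX@0: {C} ∪ {T} = {C,T} (union, +1)
JKX@0: {C,T} ∩ {T} = {T} (intersection, +0)
FJKSX@0: {A,G} ∪ {T} = {A,G,T} (union, +1)
BFHJKSX@0: {A,T} ∩ {A,G,T} = {A,T} (intersection, +0)
BH@1: {A} ∪ {C} = {A,C} (union, +1)
FS@1: {A} ∪ {C} = {A,C} (union, +1)
JX@1: {C} ∪ {A} = {A,C} (union, +1)
JKX@1: {A,C} ∩ {C} = {C} (intersection, +0)
FJKSX@1: {A,C} ∩ {C} = {C} (intersection, +0)
BFHJKSX@1: {A,C} ∩ {C} = {C} (intersection, +0)
BH@2: {T} ∪ {C} = {C,T} (union, +1)
FS@2: {G} ∪ {A} = {A,G} (union, +1)
JX@2: {G} ∪ {T} = {G,T} (union, +1)
JKX@2: {G,T} ∩ {G} = {G} (intersection, +0)
FJKSX@2: {A,G} ∩ {G} = {G} (intersection, +0)
BFHJKSX@2: {C,T} ∪ {G} = {C,G,T} (union, +1)
BH@3: {G} ∪ {C} = {C,G} (union, +1)
FS@3: {C} ∪ {A} = {A,C} (union, +1)
JX@3: {C} ∪ {T} = {C,T} (union, +1)
JKX@3: {C,T} ∪ {G} = {C,G,T} (union, +1)
FJKSX@3: {A,C} ∩ {C,G,T} = {C} (intersection, +0)
BFHJKSX@3: {C,G} ∩ {C} = {C} (intersection, +0)
BH@4: {G} ∪ {C} = {C,G} (union, +1)
FS@4: {G} ∩ {G} = {G} (intersection, +0)
JX@4: {C} ∪ {T} = {C,T} (union, +1)
JKX@4: {C,T} ∩ {T} = {T} (intersection, +0)
FJKSX@4: {G} ∪ {T} = {G,T} (union, +1)
BFHJKSX@4: {C,G} ∩ {G,T} = {G} (intersection, +0)
BH@5: {G} ∪ {A} = {A,G} (union, +1)
FS@5: {T} ∪ {A} = {A,T} (union, +1)
JX@5: {A} ∩ {A} = {A} (intersection, +0)
JKX@5: {A} ∩ {A} = {A} (intersection, +0)
FJKSX@5: {A,T} ∩ {A} = {A} (intersection, +0)
BFHJKSX@5: {A,G} ∩ {A} = {A} (intersection, +0)
BH@6: {C} ∪ {T} = {C,T} (union, +1)
FS@6: {G} ∪ {T} = {G,T} (union, +1)
JX@6: {T} ∪ {G} = {G,T} (union, +1)
JKX@6: {G,T} ∪ {C} = {C,G,T} (union, +1)
FJKSX@6: {G,T} ∩ {C,G,T} = {G,T} (intersection, +0)
BFHJKSX@6: {C,T} ∩ {G,T} = {T} (intersection, +0)
BH@7: {C} ∪ {A} = {A,C} (union, +1)
FS@7: {A} ∪ {G} = {A,G} (union, +1)
JX@7: {A} ∩ {A} = {A} (intersection, +0)
JKX@7: {A} ∪ {C} = {A,C} (union, +1)
FJKSX@7: {A,G} ∩ {A,C} = {A} (intersection, +0)
BFHJKSX@7: {A,C} ∩ {A} = {A} (intersection, +0)
per-site changes: [4, 3, 4, 4, 3, 2, 4, 3]; total = 27

A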